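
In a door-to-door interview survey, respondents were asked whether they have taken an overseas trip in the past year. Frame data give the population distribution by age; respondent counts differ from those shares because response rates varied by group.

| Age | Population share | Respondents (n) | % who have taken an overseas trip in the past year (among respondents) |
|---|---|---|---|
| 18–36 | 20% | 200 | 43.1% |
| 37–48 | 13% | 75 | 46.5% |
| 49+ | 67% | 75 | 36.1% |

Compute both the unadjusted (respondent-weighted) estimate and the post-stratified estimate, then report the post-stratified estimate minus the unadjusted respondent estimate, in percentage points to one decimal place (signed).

-3.5 percentage points

Naive respondent-only estimate (weights = respondent counts):
  (200/350)×43.1 + (75/350)×46.5 + (75/350)×36.1 = 42.3286%
Reweighting by population age shares:
  0.2×43.1 + 0.13×46.5 + 0.67×36.1 = 38.852%
Difference = 38.852 − 42.3286 = -3.4766 pp.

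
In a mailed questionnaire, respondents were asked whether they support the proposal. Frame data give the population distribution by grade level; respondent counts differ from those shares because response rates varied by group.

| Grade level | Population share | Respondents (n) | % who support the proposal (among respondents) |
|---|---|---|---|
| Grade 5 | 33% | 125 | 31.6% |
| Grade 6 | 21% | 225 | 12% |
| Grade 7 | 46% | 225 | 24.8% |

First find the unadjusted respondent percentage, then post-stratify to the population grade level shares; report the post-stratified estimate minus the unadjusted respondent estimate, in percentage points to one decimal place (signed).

Naive respondent-only estimate (weights = respondent counts):
  (125/575)×31.6 + (225/575)×12 + (225/575)×24.8 = 21.2696%
Post-stratified estimate weights by population shares:
  0.33×31.6 + 0.21×12 + 0.46×24.8 = 24.356%
Difference = 24.356 − 21.2696 = 3.0864 pp.

+3.1 percentage points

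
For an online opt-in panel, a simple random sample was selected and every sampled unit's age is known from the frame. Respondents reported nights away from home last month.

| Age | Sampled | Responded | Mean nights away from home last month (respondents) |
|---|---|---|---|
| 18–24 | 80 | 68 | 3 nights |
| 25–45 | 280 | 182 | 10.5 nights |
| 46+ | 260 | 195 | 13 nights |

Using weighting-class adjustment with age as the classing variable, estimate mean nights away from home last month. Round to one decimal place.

Class response rates: 18–24 68/80 = 85%, 25–45 182/280 = 65%, 46+ 195/260 = 75%.
Each respondent's weight = sampled/responded in their class; summing within a class gives n_sampled, so:
  18–24: 80 × 3 = 240
  25–45: 280 × 10.5 = 2940
  46+: 260 × 13 = 3380
Adjusted estimate = 6560 / 620 = 10.5806 → 10.6.

10.6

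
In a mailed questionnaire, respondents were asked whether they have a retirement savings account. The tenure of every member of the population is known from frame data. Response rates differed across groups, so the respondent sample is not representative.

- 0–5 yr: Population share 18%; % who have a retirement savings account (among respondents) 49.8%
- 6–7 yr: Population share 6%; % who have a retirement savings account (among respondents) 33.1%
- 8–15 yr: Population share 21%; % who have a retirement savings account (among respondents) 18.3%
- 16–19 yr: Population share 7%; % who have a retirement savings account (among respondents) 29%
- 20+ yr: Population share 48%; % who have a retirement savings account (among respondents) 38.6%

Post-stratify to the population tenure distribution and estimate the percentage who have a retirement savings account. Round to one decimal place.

35.4%

Each cell contributes population-share × respondent value:
  0–5 yr: 0.18 × 49.8 = 8.964
  6–7 yr: 0.06 × 33.1 = 1.986
  8–15 yr: 0.21 × 18.3 = 3.843
  16–19 yr: 0.07 × 29 = 2.03
  20+ yr: 0.48 × 38.6 = 18.528
Post-stratified estimate = 35.351 → 35.4%.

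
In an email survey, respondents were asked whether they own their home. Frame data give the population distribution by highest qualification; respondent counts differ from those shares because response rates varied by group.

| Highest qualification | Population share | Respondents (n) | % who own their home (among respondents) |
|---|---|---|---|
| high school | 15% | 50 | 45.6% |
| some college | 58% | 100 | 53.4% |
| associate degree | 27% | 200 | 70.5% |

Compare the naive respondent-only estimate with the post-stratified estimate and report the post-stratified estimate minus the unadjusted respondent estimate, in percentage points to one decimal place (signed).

-5.2 percentage points

Unadjusted (pooled respondent) estimate weights by respondent counts:
  (50/350)×45.6 + (100/350)×53.4 + (200/350)×70.5 = 62.0571%
Post-stratifying to population shares instead:
  0.15×45.6 + 0.58×53.4 + 0.27×70.5 = 56.847%
Difference = 56.847 − 62.0571 = -5.2101 pp.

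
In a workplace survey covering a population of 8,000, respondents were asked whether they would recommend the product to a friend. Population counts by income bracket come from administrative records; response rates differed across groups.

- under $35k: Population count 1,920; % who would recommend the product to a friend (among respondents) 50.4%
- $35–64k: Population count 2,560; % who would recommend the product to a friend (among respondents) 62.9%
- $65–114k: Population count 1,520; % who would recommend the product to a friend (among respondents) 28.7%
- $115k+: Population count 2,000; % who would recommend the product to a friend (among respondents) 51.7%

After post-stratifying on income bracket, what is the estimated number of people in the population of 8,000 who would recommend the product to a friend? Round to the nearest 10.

4,050

Apply each group's respondent rate to its population count:
  under $35k: 1,920 × 50.4% = 967.68
  $35–64k: 2,560 × 62.9% = 1610.24
  $65–114k: 1,520 × 28.7% = 436.24
  $115k+: 2,000 × 51.7% = 1034
Estimated total = 4048.16 → 4,050.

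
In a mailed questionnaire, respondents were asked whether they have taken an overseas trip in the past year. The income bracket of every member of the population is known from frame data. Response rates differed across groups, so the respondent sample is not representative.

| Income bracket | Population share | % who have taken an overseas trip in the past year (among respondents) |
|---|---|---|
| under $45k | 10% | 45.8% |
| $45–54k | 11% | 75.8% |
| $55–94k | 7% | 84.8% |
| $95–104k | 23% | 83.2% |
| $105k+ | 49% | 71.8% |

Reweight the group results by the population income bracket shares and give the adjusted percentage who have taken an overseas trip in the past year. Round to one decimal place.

Weight each group's respondent value by its population share:
  under $45k: 0.1 × 45.8 = 4.58
  $45–54k: 0.11 × 75.8 = 8.338
  $55–94k: 0.07 × 84.8 = 5.936
  $95–104k: 0.23 × 83.2 = 19.136
  $105k+: 0.49 × 71.8 = 35.182
Post-stratified estimate = 73.172 → 73.2%.

73.2%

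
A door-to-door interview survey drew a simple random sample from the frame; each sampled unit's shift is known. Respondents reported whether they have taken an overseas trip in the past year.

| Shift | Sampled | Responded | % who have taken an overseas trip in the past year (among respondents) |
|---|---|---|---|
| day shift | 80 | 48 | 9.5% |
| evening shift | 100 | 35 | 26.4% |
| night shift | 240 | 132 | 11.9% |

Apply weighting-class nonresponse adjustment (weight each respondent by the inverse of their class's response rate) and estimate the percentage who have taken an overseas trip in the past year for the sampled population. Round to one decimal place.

Response rates by class: day shift 48/80 = 60%, evening shift 35/100 = 35%, night shift 132/240 = 55%.
Each respondent's weight = sampled/responded in their class; summing within a class gives n_sampled, so:
  day shift: 80 × 9.5 = 760
  evening shift: 100 × 26.4 = 2640
  night shift: 240 × 11.9 = 2856
Adjusted estimate = 6256 / 420 = 14.8952 → 14.9%.

14.9%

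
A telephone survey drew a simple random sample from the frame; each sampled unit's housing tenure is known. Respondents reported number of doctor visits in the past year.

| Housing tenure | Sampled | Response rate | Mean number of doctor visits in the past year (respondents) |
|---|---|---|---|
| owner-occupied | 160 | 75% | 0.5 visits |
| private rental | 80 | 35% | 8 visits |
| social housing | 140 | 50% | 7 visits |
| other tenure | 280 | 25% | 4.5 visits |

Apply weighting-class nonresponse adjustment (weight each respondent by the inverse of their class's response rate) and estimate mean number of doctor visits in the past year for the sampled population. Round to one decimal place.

4.5

Each respondent's weight = sampled/responded in their class; summing within a class gives n_sampled, so:
  owner-occupied: 160 × 0.5 = 80
  private rental: 80 × 8 = 640
  social housing: 140 × 7 = 980
  other tenure: 280 × 4.5 = 1260
Adjusted estimate = 2960 / 660 = 4.48485 → 4.5.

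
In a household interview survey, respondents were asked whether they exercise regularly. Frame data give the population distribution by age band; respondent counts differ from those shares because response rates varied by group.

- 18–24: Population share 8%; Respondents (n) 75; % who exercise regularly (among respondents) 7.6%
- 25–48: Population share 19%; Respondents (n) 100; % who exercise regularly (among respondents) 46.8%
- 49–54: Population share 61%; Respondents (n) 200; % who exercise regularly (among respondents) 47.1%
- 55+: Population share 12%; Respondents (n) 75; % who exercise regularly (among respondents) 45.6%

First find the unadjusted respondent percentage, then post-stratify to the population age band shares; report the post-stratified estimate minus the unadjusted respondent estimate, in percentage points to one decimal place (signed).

+3.5 percentage points

Unadjusted (pooled respondent) estimate weights by respondent counts:
  (75/450)×7.6 + (100/450)×46.8 + (200/450)×47.1 + (75/450)×45.6 = 40.2%
Reweighting by population age band shares:
  0.08×7.6 + 0.19×46.8 + 0.61×47.1 + 0.12×45.6 = 43.703%
Difference = 43.703 − 40.2 = 3.503 pp.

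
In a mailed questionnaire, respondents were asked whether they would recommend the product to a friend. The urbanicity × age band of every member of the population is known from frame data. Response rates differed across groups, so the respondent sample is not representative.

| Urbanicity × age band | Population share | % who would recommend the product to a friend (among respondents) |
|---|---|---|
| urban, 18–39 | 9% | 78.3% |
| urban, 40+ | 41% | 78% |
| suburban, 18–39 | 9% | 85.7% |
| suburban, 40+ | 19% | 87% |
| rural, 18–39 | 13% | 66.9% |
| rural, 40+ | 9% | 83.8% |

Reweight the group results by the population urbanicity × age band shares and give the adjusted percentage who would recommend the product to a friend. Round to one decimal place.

79.5%

Weight each group's respondent value by its population share:
  urban, 18–39: 0.09 × 78.3 = 7.047
  urban, 40+: 0.41 × 78 = 31.98
  suburban, 18–39: 0.09 × 85.7 = 7.713
  suburban, 40+: 0.19 × 87 = 16.53
  rural, 18–39: 0.13 × 66.9 = 8.697
  rural, 40+: 0.09 × 83.8 = 7.542
Post-stratified estimate = 79.509 → 79.5%.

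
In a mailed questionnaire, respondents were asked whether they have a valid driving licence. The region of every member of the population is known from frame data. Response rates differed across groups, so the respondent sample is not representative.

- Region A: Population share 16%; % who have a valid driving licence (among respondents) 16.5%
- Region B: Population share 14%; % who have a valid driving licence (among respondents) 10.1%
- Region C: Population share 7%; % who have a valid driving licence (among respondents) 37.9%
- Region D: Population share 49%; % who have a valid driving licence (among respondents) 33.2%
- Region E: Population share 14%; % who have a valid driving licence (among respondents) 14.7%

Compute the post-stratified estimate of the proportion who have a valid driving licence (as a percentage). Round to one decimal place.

Reweight to the known region distribution:
  Region A: 0.16 × 16.5 = 2.64
  Region B: 0.14 × 10.1 = 1.414
  Region C: 0.07 × 37.9 = 2.653
  Region D: 0.49 × 33.2 = 16.268
  Region E: 0.14 × 14.7 = 2.058
Post-stratified estimate = 25.033 → 25.0%.

25.0%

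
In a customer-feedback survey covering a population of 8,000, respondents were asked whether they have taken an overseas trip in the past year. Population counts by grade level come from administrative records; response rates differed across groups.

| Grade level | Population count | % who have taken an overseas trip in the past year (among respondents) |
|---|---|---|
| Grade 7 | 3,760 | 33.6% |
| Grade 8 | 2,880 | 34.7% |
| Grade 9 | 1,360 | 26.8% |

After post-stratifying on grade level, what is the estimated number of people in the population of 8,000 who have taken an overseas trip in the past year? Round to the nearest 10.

2,630

Apply each group's respondent rate to its population count:
  Grade 7: 3,760 × 33.6% = 1263.36
  Grade 8: 2,880 × 34.7% = 999.36
  Grade 9: 1,360 × 26.8% = 364.48
Estimated total = 2627.2 → 2,630.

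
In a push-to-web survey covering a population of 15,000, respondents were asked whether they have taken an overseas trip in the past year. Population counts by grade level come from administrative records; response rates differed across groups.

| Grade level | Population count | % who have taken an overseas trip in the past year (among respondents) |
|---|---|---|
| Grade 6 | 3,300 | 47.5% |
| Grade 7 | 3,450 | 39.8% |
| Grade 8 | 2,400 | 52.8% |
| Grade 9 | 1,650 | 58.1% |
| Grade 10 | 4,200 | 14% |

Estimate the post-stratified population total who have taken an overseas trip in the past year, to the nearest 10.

5,750

Estimated count per cell = population count × respondent percentage:
  Grade 6: 3,300 × 47.5% = 1567.5
  Grade 7: 3,450 × 39.8% = 1373.1
  Grade 8: 2,400 × 52.8% = 1267.2
  Grade 9: 1,650 × 58.1% = 958.65
  Grade 10: 4,200 × 14% = 588
Estimated total = 5754.45 → 5,750.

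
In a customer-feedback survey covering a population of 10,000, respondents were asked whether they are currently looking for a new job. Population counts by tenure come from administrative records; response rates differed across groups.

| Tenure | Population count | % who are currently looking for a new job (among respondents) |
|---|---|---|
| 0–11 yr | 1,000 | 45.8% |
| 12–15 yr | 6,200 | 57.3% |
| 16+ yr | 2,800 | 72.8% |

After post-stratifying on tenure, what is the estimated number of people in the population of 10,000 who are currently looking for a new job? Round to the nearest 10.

Apply each group's respondent rate to its population count:
  0–11 yr: 1,000 × 45.8% = 458
  12–15 yr: 6,200 × 57.3% = 3552.6
  16+ yr: 2,800 × 72.8% = 2038.4
Estimated total = 6049 → 6,050.

6,050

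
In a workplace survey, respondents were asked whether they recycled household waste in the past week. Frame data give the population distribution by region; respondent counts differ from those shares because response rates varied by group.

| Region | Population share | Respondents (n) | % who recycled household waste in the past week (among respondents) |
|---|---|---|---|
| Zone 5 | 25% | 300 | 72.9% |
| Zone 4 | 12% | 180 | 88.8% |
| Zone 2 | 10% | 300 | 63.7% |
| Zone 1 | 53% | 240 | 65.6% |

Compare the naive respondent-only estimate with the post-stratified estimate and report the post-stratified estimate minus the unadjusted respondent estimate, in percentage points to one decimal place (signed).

-1.3 percentage points

Unadjusted (pooled respondent) estimate weights by respondent counts:
  (300/1020)×72.9 + (180/1020)×88.8 + (300/1020)×63.7 + (240/1020)×65.6 = 71.2824%
Post-stratified estimate weights by population shares:
  0.25×72.9 + 0.12×88.8 + 0.1×63.7 + 0.53×65.6 = 70.019%
Difference = 70.019 − 71.2824 = -1.2634 pp.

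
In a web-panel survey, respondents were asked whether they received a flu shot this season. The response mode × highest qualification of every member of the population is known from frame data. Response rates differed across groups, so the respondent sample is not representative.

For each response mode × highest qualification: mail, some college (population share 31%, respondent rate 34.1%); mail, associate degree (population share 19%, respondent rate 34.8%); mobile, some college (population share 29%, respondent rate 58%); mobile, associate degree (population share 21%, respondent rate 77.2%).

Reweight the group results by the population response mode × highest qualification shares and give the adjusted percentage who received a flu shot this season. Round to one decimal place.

Each cell contributes population-share × respondent value:
  mail, some college: 0.31 × 34.1 = 10.571
  mail, associate degree: 0.19 × 34.8 = 6.612
  mobile, some college: 0.29 × 58 = 16.82
  mobile, associate degree: 0.21 × 77.2 = 16.212
Post-stratified estimate = 50.215 → 50.2%.

50.2%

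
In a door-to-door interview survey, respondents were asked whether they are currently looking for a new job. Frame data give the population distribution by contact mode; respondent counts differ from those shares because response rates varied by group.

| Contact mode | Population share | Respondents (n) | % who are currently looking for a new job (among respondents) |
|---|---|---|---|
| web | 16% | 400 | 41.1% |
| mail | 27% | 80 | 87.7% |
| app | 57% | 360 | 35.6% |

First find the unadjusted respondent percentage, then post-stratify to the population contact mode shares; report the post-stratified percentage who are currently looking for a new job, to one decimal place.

50.5%

Naive respondent-only estimate (weights = respondent counts):
  (400/840)×41.1 + (80/840)×87.7 + (360/840)×35.6 = 43.181%
Reweighting by population contact mode shares:
  0.16×41.1 + 0.27×87.7 + 0.57×35.6 = 50.547%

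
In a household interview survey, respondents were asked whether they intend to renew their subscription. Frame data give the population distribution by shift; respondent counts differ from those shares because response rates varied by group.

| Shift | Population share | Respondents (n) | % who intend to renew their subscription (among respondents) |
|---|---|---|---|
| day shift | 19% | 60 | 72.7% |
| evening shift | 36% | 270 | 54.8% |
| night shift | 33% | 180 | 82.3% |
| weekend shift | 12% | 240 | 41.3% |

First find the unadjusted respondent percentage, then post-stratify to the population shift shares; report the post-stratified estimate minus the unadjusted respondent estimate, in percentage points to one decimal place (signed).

Naive respondent-only estimate (weights = respondent counts):
  (60/750)×72.7 + (270/750)×54.8 + (180/750)×82.3 + (240/750)×41.3 = 58.512%
Post-stratifying to population shares instead:
  0.19×72.7 + 0.36×54.8 + 0.33×82.3 + 0.12×41.3 = 65.656%
Difference = 65.656 − 58.512 = 7.144 pp.

+7.1 percentage points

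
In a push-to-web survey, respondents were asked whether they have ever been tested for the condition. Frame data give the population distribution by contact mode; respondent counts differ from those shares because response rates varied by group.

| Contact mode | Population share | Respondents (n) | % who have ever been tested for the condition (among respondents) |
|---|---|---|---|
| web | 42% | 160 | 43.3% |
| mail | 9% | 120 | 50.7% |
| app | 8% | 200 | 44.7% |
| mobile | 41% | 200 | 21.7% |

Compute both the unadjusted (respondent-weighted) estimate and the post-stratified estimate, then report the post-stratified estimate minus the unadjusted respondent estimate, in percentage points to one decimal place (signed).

-3.4 percentage points

Unadjusted (pooled respondent) estimate weights by respondent counts:
  (160/680)×43.3 + (120/680)×50.7 + (200/680)×44.7 + (200/680)×21.7 = 38.6647%
Post-stratified estimate weights by population shares:
  0.42×43.3 + 0.09×50.7 + 0.08×44.7 + 0.41×21.7 = 35.222%
Difference = 35.222 − 38.6647 = -3.4427 pp.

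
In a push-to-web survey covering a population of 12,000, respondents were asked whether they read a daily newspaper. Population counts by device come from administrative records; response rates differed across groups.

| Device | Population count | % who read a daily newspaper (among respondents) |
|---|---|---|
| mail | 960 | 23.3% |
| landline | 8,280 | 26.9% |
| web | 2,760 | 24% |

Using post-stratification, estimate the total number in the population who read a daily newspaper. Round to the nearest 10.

3,110

Each cell contributes its population count × the respondent rate:
  mail: 960 × 23.3% = 223.68
  landline: 8,280 × 26.9% = 2227.32
  web: 2,760 × 24% = 662.4
Estimated total = 3113.4 → 3,110.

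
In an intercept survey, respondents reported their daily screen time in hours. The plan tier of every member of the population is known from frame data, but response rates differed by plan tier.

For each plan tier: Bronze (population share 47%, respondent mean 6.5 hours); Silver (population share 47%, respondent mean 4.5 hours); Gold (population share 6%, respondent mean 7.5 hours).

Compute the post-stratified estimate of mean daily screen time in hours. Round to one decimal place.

5.6

Each cell contributes population-share × respondent value:
  Bronze: 0.47 × 6.5 = 3.055
  Silver: 0.47 × 4.5 = 2.115
  Gold: 0.06 × 7.5 = 0.45
Post-stratified estimate = 5.62 → 5.6.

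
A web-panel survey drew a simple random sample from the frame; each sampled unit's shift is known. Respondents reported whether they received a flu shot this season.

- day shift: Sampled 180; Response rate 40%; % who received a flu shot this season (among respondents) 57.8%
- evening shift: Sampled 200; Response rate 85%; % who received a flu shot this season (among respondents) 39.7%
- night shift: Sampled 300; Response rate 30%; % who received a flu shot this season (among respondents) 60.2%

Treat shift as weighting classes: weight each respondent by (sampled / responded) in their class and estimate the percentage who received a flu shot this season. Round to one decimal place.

53.5%

Weighting each respondent by the inverse class response rate inflates each class back to its sampled size, so the class weight is n_sampled:
  day shift: 180 × 57.8 = 10,404
  evening shift: 200 × 39.7 = 7940
  night shift: 300 × 60.2 = 18,060
Adjusted estimate = 36,404 / 680 = 53.5353 → 53.5%.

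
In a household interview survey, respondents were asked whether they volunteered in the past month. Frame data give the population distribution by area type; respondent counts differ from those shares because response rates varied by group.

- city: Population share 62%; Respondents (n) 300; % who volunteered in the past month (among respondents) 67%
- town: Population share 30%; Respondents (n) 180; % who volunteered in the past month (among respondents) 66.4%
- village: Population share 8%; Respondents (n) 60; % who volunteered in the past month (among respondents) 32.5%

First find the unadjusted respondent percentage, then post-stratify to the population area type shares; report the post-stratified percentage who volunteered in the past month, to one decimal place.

Naive respondent-only estimate (weights = respondent counts):
  (300/540)×67 + (180/540)×66.4 + (60/540)×32.5 = 62.9667%
Post-stratified estimate weights by population shares:
  0.62×67 + 0.3×66.4 + 0.08×32.5 = 64.06%

64.1%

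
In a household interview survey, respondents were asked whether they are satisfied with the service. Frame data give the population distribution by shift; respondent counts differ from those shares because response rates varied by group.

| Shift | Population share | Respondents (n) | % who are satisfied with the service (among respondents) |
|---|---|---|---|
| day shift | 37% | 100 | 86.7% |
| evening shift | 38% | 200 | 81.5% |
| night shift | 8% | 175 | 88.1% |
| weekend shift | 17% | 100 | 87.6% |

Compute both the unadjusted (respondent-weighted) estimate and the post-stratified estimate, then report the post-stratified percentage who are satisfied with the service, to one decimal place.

Without adjustment, the pooled respondent share is:
  (100/575)×86.7 + (200/575)×81.5 + (175/575)×88.1 + (100/575)×87.6 = 85.4739%
Reweighting by population shift shares:
  0.37×86.7 + 0.38×81.5 + 0.08×88.1 + 0.17×87.6 = 84.989%

85.0%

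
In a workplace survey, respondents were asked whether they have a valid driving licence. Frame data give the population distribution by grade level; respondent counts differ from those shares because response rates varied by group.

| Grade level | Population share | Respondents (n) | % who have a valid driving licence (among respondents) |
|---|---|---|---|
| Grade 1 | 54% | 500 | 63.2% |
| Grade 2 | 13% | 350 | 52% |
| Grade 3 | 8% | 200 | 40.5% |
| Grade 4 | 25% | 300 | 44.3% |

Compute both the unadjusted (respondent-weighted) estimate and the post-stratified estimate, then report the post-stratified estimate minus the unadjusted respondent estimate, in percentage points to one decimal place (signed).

Unadjusted (pooled respondent) estimate weights by respondent counts:
  (500/1350)×63.2 + (350/1350)×52 + (200/1350)×40.5 + (300/1350)×44.3 = 52.7333%
Reweighting by population grade level shares:
  0.54×63.2 + 0.13×52 + 0.08×40.5 + 0.25×44.3 = 55.203%
Difference = 55.203 − 52.7333 = 2.4697 pp.

+2.5 percentage points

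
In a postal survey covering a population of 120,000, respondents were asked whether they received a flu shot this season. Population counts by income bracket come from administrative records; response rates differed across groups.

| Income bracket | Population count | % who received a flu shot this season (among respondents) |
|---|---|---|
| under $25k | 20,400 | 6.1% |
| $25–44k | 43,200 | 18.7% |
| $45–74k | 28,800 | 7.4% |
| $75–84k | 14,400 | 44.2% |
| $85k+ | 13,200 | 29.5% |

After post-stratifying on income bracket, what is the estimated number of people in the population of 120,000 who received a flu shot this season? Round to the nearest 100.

21,700

Estimated count per cell = population count × respondent percentage:
  under $25k: 20,400 × 6.1% = 1244.4
  $25–44k: 43,200 × 18.7% = 8078.4
  $45–74k: 28,800 × 7.4% = 2131.2
  $75–84k: 14,400 × 44.2% = 6364.8
  $85k+: 13,200 × 29.5% = 3894
Estimated total = 21712.8 → 21,700.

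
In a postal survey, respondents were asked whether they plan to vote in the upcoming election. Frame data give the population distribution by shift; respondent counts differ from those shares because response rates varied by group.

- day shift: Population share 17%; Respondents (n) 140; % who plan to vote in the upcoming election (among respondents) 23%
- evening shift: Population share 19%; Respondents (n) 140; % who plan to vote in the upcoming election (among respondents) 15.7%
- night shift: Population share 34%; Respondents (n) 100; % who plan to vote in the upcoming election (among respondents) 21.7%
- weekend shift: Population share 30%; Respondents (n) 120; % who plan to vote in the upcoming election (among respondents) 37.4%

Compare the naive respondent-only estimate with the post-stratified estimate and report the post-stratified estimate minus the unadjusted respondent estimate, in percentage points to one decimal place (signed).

+1.3 percentage points

Naive respondent-only estimate (weights = respondent counts):
  (140/500)×23 + (140/500)×15.7 + (100/500)×21.7 + (120/500)×37.4 = 24.152%
Reweighting by population shift shares:
  0.17×23 + 0.19×15.7 + 0.34×21.7 + 0.3×37.4 = 25.491%
Difference = 25.491 − 24.152 = 1.339 pp.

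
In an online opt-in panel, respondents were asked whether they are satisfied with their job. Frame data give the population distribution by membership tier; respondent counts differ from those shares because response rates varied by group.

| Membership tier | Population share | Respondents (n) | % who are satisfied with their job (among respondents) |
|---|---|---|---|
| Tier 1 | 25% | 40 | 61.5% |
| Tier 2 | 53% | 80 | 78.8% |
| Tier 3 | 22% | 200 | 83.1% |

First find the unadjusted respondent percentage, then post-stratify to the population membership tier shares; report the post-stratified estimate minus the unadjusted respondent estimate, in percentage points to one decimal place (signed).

-3.9 percentage points

Naive respondent-only estimate (weights = respondent counts):
  (40/320)×61.5 + (80/320)×78.8 + (200/320)×83.1 = 79.325%
Reweighting by population membership tier shares:
  0.25×61.5 + 0.53×78.8 + 0.22×83.1 = 75.421%
Difference = 75.421 − 79.325 = -3.904 pp.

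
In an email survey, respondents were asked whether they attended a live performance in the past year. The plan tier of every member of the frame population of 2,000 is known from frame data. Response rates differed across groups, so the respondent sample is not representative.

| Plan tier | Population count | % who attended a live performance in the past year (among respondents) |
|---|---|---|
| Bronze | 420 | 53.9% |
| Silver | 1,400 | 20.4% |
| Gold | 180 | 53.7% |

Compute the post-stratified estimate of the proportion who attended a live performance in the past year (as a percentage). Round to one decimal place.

30.4%

Reweight to the known plan tier distribution:
  Bronze: (420/2,000) × 53.9 = 11.319
  Silver: (1,400/2,000) × 20.4 = 14.28
  Gold: (180/2,000) × 53.7 = 4.833
Post-stratified estimate = 30.432 → 30.4%.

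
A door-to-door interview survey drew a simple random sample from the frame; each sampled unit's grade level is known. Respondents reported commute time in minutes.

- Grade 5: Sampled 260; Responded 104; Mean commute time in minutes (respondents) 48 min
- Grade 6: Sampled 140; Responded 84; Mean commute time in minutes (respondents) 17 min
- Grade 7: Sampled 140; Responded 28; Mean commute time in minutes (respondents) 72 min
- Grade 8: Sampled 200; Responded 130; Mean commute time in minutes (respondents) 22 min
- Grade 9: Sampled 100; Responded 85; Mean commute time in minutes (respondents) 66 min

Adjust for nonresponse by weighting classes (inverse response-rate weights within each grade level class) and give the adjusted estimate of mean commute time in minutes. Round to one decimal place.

Response rates by class: Grade 5 104/260 = 40%, Grade 6 84/140 = 60%, Grade 7 28/140 = 20%, Grade 8 130/200 = 65%, Grade 9 85/100 = 85%.
With weight = n_sampled/n_responded per class, the weighted class total is n_sampled:
  Grade 5: 260 × 48 = 12,480
  Grade 6: 140 × 17 = 2380
  Grade 7: 140 × 72 = 10,080
  Grade 8: 200 × 22 = 4400
  Grade 9: 100 × 66 = 6600
Adjusted estimate = 35,940 / 840 = 42.7857 → 42.8.

42.8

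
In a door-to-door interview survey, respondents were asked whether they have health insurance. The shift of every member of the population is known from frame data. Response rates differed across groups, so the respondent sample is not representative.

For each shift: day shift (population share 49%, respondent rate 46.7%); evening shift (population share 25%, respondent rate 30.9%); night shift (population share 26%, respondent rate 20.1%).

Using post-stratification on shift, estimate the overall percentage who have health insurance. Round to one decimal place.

35.8%

Post-stratification weights by population share, not respondent share:
  day shift: 0.49 × 46.7 = 22.883
  evening shift: 0.25 × 30.9 = 7.725
  night shift: 0.26 × 20.1 = 5.226
Post-stratified estimate = 35.834 → 35.8%.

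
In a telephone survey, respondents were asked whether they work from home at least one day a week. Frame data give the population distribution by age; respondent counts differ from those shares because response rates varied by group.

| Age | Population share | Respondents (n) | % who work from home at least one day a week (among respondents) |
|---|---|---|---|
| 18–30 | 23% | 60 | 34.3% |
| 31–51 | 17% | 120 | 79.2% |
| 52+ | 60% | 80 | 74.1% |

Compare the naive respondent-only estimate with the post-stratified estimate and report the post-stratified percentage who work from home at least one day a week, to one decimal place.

Without adjustment, the pooled respondent share is:
  (60/260)×34.3 + (120/260)×79.2 + (80/260)×74.1 = 67.2692%
Reweighting by population age shares:
  0.23×34.3 + 0.17×79.2 + 0.6×74.1 = 65.813%

65.8%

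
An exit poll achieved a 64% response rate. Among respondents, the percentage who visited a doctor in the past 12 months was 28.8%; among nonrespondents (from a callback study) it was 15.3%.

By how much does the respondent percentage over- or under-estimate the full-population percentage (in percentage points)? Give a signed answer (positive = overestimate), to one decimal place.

Nonresponse fraction = 1 − 0.64 = 0.36.
Bias = (nonresponse fraction) × (respondent percentage − nonrespondent percentage)
     = 0.36 × (28.8 − 15.3) = 0.36 × 13.5 = 4.86.

+4.9 percentage points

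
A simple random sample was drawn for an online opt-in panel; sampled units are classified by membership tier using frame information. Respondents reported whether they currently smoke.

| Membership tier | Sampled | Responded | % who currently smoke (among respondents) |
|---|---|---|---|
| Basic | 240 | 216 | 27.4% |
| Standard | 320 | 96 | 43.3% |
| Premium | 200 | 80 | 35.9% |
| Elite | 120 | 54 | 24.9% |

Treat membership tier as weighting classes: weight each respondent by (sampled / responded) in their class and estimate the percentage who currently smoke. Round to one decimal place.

34.8%

Class response rates: Basic 216/240 = 90%, Standard 96/320 = 30%, Premium 80/200 = 40%, Elite 54/120 = 45%.
Weighting each respondent by the inverse class response rate inflates each class back to its sampled size, so the class weight is n_sampled:
  Basic: 240 × 27.4 = 6576
  Standard: 320 × 43.3 = 13,856
  Premium: 200 × 35.9 = 7180
  Elite: 120 × 24.9 = 2988
Adjusted estimate = 30,600 / 880 = 34.7727 → 34.8%.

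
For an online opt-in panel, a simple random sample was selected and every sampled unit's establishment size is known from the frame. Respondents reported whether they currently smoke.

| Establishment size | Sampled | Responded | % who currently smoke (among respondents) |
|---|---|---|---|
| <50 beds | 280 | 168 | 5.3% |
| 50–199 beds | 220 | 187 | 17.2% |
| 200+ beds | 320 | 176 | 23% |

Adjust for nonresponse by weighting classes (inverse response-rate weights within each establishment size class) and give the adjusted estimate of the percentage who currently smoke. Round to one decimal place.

15.4%

Class response rates: <50 beds 168/280 = 60%, 50–199 beds 187/220 = 85%, 200+ beds 176/320 = 55%.
Inverse-response-rate weighting restores each class to its sampled count, so class totals weight by n_sampled:
  <50 beds: 280 × 5.3 = 1484
  50–199 beds: 220 × 17.2 = 3784
  200+ beds: 320 × 23 = 7360
Adjusted estimate = 12,628 / 820 = 15.4 → 15.4%.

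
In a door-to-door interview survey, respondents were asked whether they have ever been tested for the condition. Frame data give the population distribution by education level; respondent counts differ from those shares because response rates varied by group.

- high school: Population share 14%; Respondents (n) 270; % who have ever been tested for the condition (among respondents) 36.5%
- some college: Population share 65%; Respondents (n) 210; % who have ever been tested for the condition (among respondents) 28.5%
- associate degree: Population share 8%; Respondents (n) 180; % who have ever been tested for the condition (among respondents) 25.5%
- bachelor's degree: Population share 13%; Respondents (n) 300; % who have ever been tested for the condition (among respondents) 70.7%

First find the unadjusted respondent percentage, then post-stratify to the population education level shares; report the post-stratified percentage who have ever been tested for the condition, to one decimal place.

34.9%

Naive respondent-only estimate (weights = respondent counts):
  (270/960)×36.5 + (210/960)×28.5 + (180/960)×25.5 + (300/960)×70.7 = 43.375%
Post-stratifying to population shares instead:
  0.14×36.5 + 0.65×28.5 + 0.08×25.5 + 0.13×70.7 = 34.866%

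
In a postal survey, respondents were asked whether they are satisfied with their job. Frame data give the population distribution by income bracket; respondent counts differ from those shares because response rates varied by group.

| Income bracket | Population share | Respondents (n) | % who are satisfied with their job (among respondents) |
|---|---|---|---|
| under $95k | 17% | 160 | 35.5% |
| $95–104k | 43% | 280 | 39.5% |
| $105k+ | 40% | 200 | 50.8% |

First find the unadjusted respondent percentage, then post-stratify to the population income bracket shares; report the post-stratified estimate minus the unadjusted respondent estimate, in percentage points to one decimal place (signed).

+1.3 percentage points

Naive respondent-only estimate (weights = respondent counts):
  (160/640)×35.5 + (280/640)×39.5 + (200/640)×50.8 = 42.0312%
Post-stratified estimate weights by population shares:
  0.17×35.5 + 0.43×39.5 + 0.4×50.8 = 43.34%
Difference = 43.34 − 42.0312 = 1.3088 pp.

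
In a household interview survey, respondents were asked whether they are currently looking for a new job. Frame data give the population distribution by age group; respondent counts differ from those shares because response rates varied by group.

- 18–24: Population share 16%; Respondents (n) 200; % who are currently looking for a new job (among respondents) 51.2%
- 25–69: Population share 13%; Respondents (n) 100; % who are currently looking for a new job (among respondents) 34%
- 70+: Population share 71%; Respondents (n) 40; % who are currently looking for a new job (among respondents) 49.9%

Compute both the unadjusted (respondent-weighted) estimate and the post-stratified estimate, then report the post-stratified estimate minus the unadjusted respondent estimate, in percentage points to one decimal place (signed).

Naive respondent-only estimate (weights = respondent counts):
  (200/340)×51.2 + (100/340)×34 + (40/340)×49.9 = 45.9882%
Post-stratifying to population shares instead:
  0.16×51.2 + 0.13×34 + 0.71×49.9 = 48.041%
Difference = 48.041 − 45.9882 = 2.0528 pp.

+2.1 percentage points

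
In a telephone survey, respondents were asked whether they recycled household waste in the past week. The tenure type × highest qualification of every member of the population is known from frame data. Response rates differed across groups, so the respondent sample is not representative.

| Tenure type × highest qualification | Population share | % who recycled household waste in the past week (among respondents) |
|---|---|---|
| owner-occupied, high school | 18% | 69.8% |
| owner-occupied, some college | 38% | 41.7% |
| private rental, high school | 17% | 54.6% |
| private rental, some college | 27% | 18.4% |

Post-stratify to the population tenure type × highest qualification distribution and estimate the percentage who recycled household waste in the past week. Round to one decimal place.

42.7%

Each cell contributes population-share × respondent value:
  owner-occupied, high school: 0.18 × 69.8 = 12.564
  owner-occupied, some college: 0.38 × 41.7 = 15.846
  private rental, high school: 0.17 × 54.6 = 9.282
  private rental, some college: 0.27 × 18.4 = 4.968
Post-stratified estimate = 42.66 → 42.7%.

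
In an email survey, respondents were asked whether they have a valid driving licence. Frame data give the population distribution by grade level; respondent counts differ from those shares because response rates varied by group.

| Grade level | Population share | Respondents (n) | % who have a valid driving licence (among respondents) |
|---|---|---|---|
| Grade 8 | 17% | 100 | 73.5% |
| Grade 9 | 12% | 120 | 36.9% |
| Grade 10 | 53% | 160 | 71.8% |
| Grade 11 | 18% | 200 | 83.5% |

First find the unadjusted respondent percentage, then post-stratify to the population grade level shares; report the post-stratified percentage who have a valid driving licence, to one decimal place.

70.0%

Naive respondent-only estimate (weights = respondent counts):
  (100/580)×73.5 + (120/580)×36.9 + (160/580)×71.8 + (200/580)×83.5 = 68.9069%
Post-stratifying to population shares instead:
  0.17×73.5 + 0.12×36.9 + 0.53×71.8 + 0.18×83.5 = 70.007%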